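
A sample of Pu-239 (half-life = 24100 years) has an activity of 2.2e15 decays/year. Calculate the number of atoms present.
N = A/λ = 7.649e19 atoms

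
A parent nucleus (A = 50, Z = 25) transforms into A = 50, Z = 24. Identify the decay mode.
ΔA = 0, ΔZ = -1 ⇒ beta-plus decay (β⁺) or electron capture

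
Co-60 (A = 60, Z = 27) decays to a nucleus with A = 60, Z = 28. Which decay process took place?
ΔA = 0, ΔZ = +1 ⇒ beta-minus decay (β⁻)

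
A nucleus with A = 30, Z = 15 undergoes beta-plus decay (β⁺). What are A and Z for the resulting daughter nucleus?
Daughter: A = 30, Z = 14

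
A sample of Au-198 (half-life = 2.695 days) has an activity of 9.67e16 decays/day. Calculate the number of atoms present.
N = A/λ = 3.76e17 atoms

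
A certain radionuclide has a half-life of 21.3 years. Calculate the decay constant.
λ = ln(2)/t½ = 0.03254 year⁻¹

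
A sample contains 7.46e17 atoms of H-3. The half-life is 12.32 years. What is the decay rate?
A = λN = 4.197e16 decays/year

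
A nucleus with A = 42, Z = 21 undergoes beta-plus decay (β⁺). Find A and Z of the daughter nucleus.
Daughter: A = 42, Z = 20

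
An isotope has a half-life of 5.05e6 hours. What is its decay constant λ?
λ = ln(2)/t½ = 1.373e-7 hour⁻¹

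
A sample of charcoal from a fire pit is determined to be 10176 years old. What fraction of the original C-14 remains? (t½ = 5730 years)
N/N₀ = (1/2)^(t/t½) = 0.292 = 29.2%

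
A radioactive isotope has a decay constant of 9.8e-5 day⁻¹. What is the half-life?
t½ = ln(2)/λ = 7073 days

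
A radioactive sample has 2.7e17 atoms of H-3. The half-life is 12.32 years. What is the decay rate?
A = λN = 1.519e16 decays/year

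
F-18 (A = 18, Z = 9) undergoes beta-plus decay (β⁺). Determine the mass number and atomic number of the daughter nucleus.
Daughter: A = 18, Z = 8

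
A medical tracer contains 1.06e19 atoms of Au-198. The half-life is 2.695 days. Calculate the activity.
A = λN = 2.726e18 decays/day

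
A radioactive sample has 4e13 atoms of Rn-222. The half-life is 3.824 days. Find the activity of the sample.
A = λN = 7.25e12 decays/day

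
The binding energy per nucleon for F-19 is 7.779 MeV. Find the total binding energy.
B.E. = 7.779 × 19 = 147.8 MeV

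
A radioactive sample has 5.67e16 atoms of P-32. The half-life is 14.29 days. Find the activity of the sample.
A = λN = 2.75e15 decays/day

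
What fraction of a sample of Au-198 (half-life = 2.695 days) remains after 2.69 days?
N/N₀ = (1/2)^(t/t½) = 0.5006 = 50.1%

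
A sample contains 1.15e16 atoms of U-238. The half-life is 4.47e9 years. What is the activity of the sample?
A = λN = 1.783e6 decays/year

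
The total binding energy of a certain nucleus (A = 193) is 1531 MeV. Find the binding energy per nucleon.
B.E./A = 1531/193 = 7.933 MeV/nucleon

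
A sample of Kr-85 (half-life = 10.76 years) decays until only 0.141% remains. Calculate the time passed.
t = t½ × log₂(N₀/N) = 101.9 years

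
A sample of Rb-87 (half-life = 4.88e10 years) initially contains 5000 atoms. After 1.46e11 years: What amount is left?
N = N₀(1/2)^(t/t½) = 628.6 atoms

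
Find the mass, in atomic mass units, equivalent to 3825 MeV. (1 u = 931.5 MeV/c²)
m = E/c² = 4.106 u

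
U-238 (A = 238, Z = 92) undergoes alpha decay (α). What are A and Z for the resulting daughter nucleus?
Daughter: A = 234, Z = 90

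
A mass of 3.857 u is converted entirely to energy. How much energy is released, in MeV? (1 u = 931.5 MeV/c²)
E = mc² = 3593 MeV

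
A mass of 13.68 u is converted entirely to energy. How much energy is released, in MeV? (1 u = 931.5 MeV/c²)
E = mc² = 12740 MeV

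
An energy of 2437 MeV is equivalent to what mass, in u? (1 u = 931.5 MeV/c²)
m = E/c² = 2.616 u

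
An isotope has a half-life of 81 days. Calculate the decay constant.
λ = ln(2)/t½ = 0.008557 day⁻¹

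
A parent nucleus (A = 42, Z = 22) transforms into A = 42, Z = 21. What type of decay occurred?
ΔA = 0, ΔZ = -1 ⇒ beta-plus decay (β⁺) or electron capture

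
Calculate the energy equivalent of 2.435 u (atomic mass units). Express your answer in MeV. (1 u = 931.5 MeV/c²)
E = mc² = 2268 MeV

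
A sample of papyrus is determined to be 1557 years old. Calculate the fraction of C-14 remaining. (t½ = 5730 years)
N/N₀ = (1/2)^(t/t½) = 0.8283 = 82.8%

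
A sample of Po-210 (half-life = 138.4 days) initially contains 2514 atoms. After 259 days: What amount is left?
N = N₀(1/2)^(t/t½) = 687.1 atoms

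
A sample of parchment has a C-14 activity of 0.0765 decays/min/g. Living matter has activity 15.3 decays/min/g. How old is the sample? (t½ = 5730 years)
Age = t½ × log₂(A₀/A) = 43800 years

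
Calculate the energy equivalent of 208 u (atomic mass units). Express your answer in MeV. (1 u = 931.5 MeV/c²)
E = mc² = 1.938e5 MeV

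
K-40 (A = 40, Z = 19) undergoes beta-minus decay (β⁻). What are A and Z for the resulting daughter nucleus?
Daughter: A = 40, Z = 20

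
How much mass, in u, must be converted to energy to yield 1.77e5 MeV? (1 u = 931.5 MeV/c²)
m = E/c² = 190 u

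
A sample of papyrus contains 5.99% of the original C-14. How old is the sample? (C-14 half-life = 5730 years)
Age = t½ × log₂(1/ratio) = 23270 years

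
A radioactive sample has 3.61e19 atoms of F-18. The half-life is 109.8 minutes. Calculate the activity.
A = λN = 2.279e17 decays/minute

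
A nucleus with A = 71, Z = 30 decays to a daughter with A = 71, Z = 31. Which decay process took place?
ΔA = 0, ΔZ = +1 ⇒ beta-minus decay (β⁻)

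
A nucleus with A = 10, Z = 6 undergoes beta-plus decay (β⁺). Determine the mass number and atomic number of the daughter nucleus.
Daughter: A = 10, Z = 5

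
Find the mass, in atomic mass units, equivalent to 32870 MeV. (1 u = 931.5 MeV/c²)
m = E/c² = 35.29 u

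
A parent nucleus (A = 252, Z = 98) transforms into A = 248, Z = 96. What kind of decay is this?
ΔA = -4, ΔZ = -2 ⇒ alpha decay (α)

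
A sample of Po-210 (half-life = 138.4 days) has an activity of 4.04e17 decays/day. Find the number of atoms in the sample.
N = A/λ = 8.067e19 atoms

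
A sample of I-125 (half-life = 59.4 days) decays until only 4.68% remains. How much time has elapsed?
t = t½ × log₂(N₀/N) = 262.4 days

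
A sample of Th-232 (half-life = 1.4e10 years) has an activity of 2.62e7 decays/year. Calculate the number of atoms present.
N = A/λ = 5.292e17 atoms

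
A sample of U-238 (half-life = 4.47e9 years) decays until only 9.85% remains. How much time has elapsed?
t = t½ × log₂(N₀/N) = 1.495e10 years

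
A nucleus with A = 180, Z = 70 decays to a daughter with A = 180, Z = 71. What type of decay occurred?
ΔA = 0, ΔZ = +1 ⇒ beta-minus decay (β⁻)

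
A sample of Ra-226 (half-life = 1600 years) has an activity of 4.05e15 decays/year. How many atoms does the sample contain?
N = A/λ = 9.349e18 atoms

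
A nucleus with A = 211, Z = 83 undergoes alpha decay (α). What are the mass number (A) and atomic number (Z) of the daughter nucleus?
Daughter: A = 207, Z = 81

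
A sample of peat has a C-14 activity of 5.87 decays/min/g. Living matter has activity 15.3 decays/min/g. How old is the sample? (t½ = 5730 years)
Age = t½ × log₂(A₀/A) = 7919 years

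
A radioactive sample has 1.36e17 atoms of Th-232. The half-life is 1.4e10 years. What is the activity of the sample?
A = λN = 6.733e6 decays/year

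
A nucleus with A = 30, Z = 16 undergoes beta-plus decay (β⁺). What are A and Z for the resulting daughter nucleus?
Daughter: A = 30, Z = 15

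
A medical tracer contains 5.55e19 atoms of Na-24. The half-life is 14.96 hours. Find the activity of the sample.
A = λN = 2.572e18 decays/hour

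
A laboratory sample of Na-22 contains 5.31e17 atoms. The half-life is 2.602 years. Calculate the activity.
A = λN = 1.415e17 decays/year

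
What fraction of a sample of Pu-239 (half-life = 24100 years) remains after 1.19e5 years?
N/N₀ = (1/2)^(t/t½) = 0.03263 = 3.26%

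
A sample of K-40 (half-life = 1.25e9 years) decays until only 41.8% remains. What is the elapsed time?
t = t½ × log₂(N₀/N) = 1.573e9 years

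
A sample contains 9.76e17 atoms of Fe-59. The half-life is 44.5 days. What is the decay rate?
A = λN = 1.52e16 decays/day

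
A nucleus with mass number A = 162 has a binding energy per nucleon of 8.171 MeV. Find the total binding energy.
B.E. = 8.171 × 162 = 1324 MeV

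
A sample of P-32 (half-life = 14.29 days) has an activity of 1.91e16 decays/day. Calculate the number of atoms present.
N = A/λ = 3.938e17 atoms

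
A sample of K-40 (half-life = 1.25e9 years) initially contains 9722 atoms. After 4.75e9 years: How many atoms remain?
N = N₀(1/2)^(t/t½) = 698 atoms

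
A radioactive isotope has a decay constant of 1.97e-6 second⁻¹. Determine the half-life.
t½ = ln(2)/λ = 3.519e5 seconds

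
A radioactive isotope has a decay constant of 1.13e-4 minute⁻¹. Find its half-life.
t½ = ln(2)/λ = 6134 minutes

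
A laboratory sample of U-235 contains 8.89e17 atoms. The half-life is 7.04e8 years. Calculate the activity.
A = λN = 8.753e8 decays/year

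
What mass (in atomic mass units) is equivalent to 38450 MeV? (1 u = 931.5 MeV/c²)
m = E/c² = 41.28 u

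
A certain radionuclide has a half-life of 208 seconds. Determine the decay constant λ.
λ = ln(2)/t½ = 0.003332 second⁻¹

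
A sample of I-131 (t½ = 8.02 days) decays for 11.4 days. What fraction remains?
N/N₀ = (1/2)^(t/t½) = 0.3733 = 37.3%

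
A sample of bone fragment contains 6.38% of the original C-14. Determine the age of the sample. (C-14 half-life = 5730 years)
Age = t½ × log₂(1/ratio) = 22750 years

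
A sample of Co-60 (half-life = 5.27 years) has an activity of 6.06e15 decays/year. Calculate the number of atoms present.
N = A/λ = 4.607e16 atoms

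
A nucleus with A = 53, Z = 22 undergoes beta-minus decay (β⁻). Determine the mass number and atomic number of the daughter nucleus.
Daughter: A = 53, Z = 23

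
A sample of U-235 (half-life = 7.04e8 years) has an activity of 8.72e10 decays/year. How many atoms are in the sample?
N = A/λ = 8.857e19 atoms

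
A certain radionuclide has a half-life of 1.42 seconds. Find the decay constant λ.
λ = ln(2)/t½ = 0.4881 second⁻¹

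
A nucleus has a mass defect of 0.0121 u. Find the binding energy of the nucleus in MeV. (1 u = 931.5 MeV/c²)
B.E. = Δm × 931.5 = 11.27 MeV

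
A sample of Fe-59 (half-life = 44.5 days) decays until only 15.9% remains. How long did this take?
t = t½ × log₂(N₀/N) = 118.1 days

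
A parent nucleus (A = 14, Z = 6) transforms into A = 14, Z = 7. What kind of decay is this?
ΔA = 0, ΔZ = +1 ⇒ beta-minus decay (β⁻)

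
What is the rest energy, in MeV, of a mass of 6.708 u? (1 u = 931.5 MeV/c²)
E = mc² = 6249 MeV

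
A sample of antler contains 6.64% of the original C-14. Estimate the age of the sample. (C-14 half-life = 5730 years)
Age = t½ × log₂(1/ratio) = 22420 years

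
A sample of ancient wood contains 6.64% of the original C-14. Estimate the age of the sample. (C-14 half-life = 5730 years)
Age = t½ × log₂(1/ratio) = 22420 years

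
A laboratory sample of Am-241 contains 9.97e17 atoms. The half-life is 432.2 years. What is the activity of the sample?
A = λN = 1.599e15 decays/year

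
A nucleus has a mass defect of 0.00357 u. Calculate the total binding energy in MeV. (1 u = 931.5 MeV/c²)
B.E. = Δm × 931.5 = 3.325 MeV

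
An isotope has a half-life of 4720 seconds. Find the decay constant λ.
λ = ln(2)/t½ = 1.469e-4 second⁻¹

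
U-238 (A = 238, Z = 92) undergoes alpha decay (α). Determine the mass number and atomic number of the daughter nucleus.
Daughter: A = 234, Z = 90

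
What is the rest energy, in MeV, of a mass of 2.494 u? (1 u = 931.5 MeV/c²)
E = mc² = 2323 MeV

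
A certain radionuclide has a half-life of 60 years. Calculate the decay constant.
λ = ln(2)/t½ = 0.01155 year⁻¹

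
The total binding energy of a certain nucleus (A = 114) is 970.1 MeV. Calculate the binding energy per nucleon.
B.E./A = 970.1/114 = 8.51 MeV/nucleon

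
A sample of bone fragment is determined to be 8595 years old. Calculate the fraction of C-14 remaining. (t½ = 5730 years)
N/N₀ = (1/2)^(t/t½) = 0.3536 = 35.4%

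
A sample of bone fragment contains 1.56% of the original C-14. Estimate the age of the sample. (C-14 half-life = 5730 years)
Age = t½ × log₂(1/ratio) = 34390 years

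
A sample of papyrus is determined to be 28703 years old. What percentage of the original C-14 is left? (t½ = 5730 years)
N/N₀ = (1/2)^(t/t½) = 0.03105 = 3.11%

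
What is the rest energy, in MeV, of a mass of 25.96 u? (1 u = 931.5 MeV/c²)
E = mc² = 24180 MeV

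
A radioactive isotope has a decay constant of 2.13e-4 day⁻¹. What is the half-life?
t½ = ln(2)/λ = 3254 days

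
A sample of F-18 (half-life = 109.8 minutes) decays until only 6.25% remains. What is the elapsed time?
t = t½ × log₂(N₀/N) = 439.2 minutes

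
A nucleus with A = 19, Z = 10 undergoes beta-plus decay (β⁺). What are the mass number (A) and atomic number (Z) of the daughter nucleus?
Daughter: A = 19, Z = 9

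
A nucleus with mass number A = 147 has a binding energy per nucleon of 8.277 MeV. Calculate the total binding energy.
B.E. = 8.277 × 147 = 1217 MeV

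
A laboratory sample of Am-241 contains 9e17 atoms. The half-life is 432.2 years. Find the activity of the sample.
A = λN = 1.443e15 decays/year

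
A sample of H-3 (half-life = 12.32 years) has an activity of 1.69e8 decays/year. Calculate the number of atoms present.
N = A/λ = 3.004e9 atoms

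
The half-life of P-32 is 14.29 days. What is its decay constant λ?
λ = ln(2)/t½ = 0.04851 day⁻¹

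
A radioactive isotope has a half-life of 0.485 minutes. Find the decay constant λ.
λ = ln(2)/t½ = 1.429 minute⁻¹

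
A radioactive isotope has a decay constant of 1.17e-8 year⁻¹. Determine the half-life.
t½ = ln(2)/λ = 5.924e7 years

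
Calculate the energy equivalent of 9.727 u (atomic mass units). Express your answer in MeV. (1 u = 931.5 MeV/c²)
E = mc² = 9061 MeV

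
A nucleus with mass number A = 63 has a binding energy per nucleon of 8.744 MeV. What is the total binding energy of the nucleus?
B.E. = 8.744 × 63 = 550.9 MeV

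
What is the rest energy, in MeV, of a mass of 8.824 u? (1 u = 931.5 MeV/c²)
E = mc² = 8220 MeV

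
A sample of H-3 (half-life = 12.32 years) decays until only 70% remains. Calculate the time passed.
t = t½ × log₂(N₀/N) = 6.34 years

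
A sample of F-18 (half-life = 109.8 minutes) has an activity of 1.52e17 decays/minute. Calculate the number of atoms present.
N = A/λ = 2.408e19 atoms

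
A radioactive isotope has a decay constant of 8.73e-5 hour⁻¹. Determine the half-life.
t½ = ln(2)/λ = 7940 hours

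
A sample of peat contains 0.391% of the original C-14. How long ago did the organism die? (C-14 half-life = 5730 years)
Age = t½ × log₂(1/ratio) = 45830 years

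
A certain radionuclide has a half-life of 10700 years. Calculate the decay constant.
λ = ln(2)/t½ = 6.478e-5 year⁻¹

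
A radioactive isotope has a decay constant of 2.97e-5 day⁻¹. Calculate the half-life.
t½ = ln(2)/λ = 23340 days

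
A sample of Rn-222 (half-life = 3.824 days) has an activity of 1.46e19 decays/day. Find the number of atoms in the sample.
N = A/λ = 8.055e19 atoms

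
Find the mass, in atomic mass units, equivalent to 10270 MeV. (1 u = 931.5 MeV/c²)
m = E/c² = 11.03 u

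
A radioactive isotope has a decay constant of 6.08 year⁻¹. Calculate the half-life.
t½ = ln(2)/λ = 0.114 years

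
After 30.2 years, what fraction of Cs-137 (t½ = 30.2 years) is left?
N/N₀ = (1/2)^(t/t½) = 0.5 = 50%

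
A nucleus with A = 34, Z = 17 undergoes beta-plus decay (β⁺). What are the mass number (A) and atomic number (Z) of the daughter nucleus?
Daughter: A = 34, Z = 16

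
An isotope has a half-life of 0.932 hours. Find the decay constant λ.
λ = ln(2)/t½ = 0.7437 hour⁻¹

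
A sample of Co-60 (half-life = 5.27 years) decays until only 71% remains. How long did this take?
t = t½ × log₂(N₀/N) = 2.604 years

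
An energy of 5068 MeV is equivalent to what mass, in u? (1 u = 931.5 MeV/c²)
m = E/c² = 5.441 u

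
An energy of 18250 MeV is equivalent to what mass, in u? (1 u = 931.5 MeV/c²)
m = E/c² = 19.59 u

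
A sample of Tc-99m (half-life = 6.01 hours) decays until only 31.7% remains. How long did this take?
t = t½ × log₂(N₀/N) = 9.961 hours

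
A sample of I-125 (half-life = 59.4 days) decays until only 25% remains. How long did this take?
t = t½ × log₂(N₀/N) = 118.8 days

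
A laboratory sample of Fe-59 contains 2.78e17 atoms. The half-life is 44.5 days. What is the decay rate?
A = λN = 4.33e15 decays/day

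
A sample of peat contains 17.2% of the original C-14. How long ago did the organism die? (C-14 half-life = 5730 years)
Age = t½ × log₂(1/ratio) = 14550 years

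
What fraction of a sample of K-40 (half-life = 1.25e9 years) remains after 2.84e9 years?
N/N₀ = (1/2)^(t/t½) = 0.207 = 20.7%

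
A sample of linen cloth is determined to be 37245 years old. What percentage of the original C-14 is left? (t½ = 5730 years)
N/N₀ = (1/2)^(t/t½) = 0.01105 = 1.1%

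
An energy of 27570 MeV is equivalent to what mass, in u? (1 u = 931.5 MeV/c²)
m = E/c² = 29.6 u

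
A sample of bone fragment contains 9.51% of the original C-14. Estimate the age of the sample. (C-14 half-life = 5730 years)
Age = t½ × log₂(1/ratio) = 19450 years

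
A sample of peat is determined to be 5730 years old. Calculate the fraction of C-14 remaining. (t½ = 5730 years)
N/N₀ = (1/2)^(t/t½) = 0.5 = 50%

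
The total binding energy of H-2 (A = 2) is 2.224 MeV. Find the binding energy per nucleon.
B.E./A = 2.224/2 = 1.112 MeV/nucleon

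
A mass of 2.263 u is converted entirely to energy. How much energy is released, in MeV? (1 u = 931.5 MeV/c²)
E = mc² = 2108 MeV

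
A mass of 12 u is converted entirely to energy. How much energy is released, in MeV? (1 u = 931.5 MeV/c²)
E = mc² = 11180 MeV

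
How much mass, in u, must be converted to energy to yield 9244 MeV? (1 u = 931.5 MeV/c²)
m = E/c² = 9.924 u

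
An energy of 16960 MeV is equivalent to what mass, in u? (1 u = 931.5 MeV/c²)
m = E/c² = 18.21 u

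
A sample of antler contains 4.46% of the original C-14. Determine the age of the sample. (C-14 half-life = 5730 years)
Age = t½ × log₂(1/ratio) = 25710 years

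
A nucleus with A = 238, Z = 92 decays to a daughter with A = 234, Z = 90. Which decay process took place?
ΔA = -4, ΔZ = -2 ⇒ alpha decay (α)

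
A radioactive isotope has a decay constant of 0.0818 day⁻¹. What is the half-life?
t½ = ln(2)/λ = 8.474 days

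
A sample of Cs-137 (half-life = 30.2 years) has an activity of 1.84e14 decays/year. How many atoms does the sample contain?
N = A/λ = 8.017e15 atoms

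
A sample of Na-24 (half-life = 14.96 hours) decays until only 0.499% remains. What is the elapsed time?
t = t½ × log₂(N₀/N) = 114.4 hours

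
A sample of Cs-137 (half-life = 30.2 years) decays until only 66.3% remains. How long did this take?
t = t½ × log₂(N₀/N) = 17.91 years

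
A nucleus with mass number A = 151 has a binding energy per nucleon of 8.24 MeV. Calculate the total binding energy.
B.E. = 8.24 × 151 = 1244 MeV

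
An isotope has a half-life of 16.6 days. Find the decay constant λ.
λ = ln(2)/t½ = 0.04176 day⁻¹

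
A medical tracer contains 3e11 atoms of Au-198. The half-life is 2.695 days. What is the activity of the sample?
A = λN = 7.716e10 decays/day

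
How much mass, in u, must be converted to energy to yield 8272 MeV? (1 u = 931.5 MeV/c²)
m = E/c² = 8.88 u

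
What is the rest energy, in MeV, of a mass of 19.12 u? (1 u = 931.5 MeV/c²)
E = mc² = 17810 MeV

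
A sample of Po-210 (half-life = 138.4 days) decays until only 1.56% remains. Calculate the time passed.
t = t½ × log₂(N₀/N) = 830.7 days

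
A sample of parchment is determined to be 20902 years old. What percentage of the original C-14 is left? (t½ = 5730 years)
N/N₀ = (1/2)^(t/t½) = 0.07978 = 7.98%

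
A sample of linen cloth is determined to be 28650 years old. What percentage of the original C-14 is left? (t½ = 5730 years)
N/N₀ = (1/2)^(t/t½) = 0.03125 = 3.12%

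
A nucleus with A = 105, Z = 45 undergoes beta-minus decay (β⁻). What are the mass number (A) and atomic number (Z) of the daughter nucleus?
Daughter: A = 105, Z = 46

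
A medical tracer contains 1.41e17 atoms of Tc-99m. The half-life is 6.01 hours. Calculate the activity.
A = λN = 1.626e16 decays/hour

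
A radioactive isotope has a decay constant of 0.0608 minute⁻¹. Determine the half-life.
t½ = ln(2)/λ = 11.4 minutes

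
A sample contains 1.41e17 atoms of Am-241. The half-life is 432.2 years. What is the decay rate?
A = λN = 2.261e14 decays/year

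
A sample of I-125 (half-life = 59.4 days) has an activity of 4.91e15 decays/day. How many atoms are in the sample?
N = A/λ = 4.208e17 atoms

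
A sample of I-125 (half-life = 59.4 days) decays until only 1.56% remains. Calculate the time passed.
t = t½ × log₂(N₀/N) = 356.5 days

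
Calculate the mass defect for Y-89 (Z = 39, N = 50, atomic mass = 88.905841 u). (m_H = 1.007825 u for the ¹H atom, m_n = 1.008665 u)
Δm = Z·m_H + N·m_n − M = 0.8326 u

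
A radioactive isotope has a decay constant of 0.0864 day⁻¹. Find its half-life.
t½ = ln(2)/λ = 8.023 days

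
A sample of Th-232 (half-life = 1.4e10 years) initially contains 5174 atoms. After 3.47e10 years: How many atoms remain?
N = N₀(1/2)^(t/t½) = 928.3 atoms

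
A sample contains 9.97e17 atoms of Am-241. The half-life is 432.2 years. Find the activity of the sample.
A = λN = 1.599e15 decays/year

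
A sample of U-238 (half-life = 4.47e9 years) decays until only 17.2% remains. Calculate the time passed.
t = t½ × log₂(N₀/N) = 1.135e10 years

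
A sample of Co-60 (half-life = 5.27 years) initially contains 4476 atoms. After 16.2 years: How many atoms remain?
N = N₀(1/2)^(t/t½) = 531.5 atoms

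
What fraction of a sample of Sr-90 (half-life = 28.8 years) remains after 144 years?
N/N₀ = (1/2)^(t/t½) = 0.03125 = 3.12%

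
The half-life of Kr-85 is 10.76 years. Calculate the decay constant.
λ = ln(2)/t½ = 0.06442 year⁻¹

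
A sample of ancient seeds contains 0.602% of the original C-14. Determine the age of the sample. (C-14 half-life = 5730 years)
Age = t½ × log₂(1/ratio) = 42260 years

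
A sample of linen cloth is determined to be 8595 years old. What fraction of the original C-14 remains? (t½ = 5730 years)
N/N₀ = (1/2)^(t/t½) = 0.3536 = 35.4%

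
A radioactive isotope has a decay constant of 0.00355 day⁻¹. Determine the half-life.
t½ = ln(2)/λ = 195.3 days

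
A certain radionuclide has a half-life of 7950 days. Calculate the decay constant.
λ = ln(2)/t½ = 8.719e-5 day⁻¹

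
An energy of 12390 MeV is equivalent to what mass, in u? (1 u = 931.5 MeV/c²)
m = E/c² = 13.3 u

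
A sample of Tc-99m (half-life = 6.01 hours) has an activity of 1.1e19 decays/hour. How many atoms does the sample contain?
N = A/λ = 9.538e19 atoms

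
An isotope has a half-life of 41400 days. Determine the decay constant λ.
λ = ln(2)/t½ = 1.674e-5 day⁻¹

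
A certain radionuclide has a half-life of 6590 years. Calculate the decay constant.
λ = ln(2)/t½ = 1.052e-4 year⁻¹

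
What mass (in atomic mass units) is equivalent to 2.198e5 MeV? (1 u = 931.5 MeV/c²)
m = E/c² = 236 u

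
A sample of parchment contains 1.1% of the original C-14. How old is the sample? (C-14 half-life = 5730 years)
Age = t½ × log₂(1/ratio) = 37280 years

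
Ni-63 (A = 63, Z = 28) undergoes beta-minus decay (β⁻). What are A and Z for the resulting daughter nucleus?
Daughter: A = 63, Z = 29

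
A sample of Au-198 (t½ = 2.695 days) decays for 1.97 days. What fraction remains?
N/N₀ = (1/2)^(t/t½) = 0.6025 = 60.2%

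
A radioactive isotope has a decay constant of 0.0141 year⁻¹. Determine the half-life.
t½ = ln(2)/λ = 49.16 years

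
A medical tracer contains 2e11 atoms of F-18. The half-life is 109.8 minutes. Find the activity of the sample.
A = λN = 1.263e9 decays/minute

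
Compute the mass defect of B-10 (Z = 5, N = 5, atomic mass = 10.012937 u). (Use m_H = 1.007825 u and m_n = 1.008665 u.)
Δm = Z·m_H + N·m_n − M = 0.06951 u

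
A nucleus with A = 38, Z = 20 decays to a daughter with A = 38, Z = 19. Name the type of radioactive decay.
ΔA = 0, ΔZ = -1 ⇒ beta-plus decay (β⁺) or electron capture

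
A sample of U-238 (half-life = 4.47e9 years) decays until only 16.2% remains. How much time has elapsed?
t = t½ × log₂(N₀/N) = 1.174e10 years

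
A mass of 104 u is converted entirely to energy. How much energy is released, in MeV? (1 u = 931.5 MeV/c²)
E = mc² = 96880 MeV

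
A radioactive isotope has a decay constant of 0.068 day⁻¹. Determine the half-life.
t½ = ln(2)/λ = 10.19 days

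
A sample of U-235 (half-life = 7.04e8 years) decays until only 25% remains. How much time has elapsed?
t = t½ × log₂(N₀/N) = 1.408e9 years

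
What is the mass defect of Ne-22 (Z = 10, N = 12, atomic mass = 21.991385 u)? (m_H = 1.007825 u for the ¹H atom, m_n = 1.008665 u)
Δm = Z·m_H + N·m_n − M = 0.1908 u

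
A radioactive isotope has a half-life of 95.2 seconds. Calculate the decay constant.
λ = ln(2)/t½ = 0.007281 second⁻¹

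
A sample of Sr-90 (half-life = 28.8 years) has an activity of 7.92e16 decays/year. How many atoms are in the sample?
N = A/λ = 3.291e18 atoms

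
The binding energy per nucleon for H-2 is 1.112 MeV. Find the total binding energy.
B.E. = 1.112 × 2 = 2.224 MeV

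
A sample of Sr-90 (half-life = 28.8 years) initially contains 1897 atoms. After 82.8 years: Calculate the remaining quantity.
N = N₀(1/2)^(t/t½) = 258.6 atoms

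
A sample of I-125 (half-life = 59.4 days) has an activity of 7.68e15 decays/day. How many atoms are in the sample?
N = A/λ = 6.581e17 atoms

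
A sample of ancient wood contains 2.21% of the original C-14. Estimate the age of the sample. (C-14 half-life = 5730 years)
Age = t½ × log₂(1/ratio) = 31510 years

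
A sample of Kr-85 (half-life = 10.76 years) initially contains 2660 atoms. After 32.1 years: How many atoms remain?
N = N₀(1/2)^(t/t½) = 336.4 atoms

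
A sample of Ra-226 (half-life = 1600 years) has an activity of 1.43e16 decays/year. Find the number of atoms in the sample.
N = A/λ = 3.301e19 atoms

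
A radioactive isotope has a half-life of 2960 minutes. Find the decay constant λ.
λ = ln(2)/t½ = 2.342e-4 minute⁻¹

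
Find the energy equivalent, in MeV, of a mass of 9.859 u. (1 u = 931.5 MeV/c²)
E = mc² = 9184 MeV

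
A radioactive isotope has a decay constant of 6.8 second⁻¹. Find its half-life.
t½ = ln(2)/λ = 0.1019 seconds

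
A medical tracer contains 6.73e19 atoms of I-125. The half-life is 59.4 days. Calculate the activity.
A = λN = 7.853e17 decays/day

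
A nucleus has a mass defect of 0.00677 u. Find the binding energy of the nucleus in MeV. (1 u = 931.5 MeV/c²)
B.E. = Δm × 931.5 = 6.306 MeV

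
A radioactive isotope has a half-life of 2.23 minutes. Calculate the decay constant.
λ = ln(2)/t½ = 0.3108 minute⁻¹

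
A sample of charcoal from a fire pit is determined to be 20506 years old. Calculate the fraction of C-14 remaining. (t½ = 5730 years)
N/N₀ = (1/2)^(t/t½) = 0.0837 = 8.37%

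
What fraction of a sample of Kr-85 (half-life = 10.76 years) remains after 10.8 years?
N/N₀ = (1/2)^(t/t½) = 0.4987 = 49.9%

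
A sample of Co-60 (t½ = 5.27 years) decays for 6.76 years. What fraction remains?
N/N₀ = (1/2)^(t/t½) = 0.411 = 41.1%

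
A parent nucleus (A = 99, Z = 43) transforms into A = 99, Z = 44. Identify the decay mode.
ΔA = 0, ΔZ = +1 ⇒ beta-minus decay (β⁻)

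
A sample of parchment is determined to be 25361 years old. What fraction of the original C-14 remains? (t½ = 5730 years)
N/N₀ = (1/2)^(t/t½) = 0.04652 = 4.65%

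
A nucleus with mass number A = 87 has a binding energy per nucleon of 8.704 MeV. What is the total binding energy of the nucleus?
B.E. = 8.704 × 87 = 757.2 MeV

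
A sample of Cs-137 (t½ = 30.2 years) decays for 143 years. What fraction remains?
N/N₀ = (1/2)^(t/t½) = 0.03755 = 3.75%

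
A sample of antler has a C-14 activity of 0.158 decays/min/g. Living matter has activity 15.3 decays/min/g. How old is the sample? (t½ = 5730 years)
Age = t½ × log₂(A₀/A) = 37800 years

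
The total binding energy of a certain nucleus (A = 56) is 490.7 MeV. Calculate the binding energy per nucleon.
B.E./A = 490.7/56 = 8.762 MeV/nucleon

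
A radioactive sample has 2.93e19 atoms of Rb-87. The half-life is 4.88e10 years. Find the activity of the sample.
A = λN = 4.162e8 decays/year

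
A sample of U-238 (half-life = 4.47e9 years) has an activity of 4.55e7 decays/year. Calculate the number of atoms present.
N = A/λ = 2.934e17 atoms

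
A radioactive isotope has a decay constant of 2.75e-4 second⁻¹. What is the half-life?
t½ = ln(2)/λ = 2521 seconds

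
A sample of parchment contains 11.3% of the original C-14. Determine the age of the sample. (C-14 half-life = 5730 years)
Age = t½ × log₂(1/ratio) = 18020 years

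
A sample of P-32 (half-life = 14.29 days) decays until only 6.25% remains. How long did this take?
t = t½ × log₂(N₀/N) = 57.16 days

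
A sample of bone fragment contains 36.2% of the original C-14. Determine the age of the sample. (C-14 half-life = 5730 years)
Age = t½ × log₂(1/ratio) = 8400 years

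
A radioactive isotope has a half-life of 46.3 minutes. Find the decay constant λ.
λ = ln(2)/t½ = 0.01497 minute⁻¹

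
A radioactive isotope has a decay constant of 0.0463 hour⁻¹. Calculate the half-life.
t½ = ln(2)/λ = 14.97 hours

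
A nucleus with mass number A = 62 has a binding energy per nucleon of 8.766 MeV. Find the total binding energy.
B.E. = 8.766 × 62 = 543.5 MeV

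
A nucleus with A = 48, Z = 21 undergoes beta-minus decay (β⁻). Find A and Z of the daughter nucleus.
Daughter: A = 48, Z = 22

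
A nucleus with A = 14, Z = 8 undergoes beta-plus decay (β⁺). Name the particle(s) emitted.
β⁺: positron (e⁺) + neutrino (νₑ)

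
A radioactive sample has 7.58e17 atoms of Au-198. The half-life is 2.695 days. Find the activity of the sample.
A = λN = 1.95e17 decays/day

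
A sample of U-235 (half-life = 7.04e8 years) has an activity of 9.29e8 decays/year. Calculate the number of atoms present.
N = A/λ = 9.435e17 atoms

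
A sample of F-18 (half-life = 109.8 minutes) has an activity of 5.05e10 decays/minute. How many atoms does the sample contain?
N = A/λ = 8e12 atoms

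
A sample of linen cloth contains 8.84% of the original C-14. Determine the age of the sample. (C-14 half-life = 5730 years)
Age = t½ × log₂(1/ratio) = 20050 years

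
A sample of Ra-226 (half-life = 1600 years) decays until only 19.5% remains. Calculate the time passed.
t = t½ × log₂(N₀/N) = 3774 years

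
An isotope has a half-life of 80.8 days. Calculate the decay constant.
λ = ln(2)/t½ = 0.008579 day⁻¹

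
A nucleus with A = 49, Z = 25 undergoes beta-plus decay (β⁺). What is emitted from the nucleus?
β⁺: positron (e⁺) + neutrino (νₑ)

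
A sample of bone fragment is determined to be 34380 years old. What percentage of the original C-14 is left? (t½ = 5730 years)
N/N₀ = (1/2)^(t/t½) = 0.01562 = 1.56%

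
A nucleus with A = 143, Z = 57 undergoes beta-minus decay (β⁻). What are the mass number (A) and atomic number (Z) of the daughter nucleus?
Daughter: A = 143, Z = 58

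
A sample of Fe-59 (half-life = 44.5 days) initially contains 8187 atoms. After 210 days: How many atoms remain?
N = N₀(1/2)^(t/t½) = 310.8 atoms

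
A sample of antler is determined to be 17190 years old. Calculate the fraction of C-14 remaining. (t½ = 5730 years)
N/N₀ = (1/2)^(t/t½) = 0.125 = 12.5%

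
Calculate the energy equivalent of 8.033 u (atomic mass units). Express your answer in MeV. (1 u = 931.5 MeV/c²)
E = mc² = 7483 MeV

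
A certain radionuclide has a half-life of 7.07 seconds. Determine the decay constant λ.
λ = ln(2)/t½ = 0.09804 second⁻¹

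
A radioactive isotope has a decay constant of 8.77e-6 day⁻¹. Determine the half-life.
t½ = ln(2)/λ = 79040 days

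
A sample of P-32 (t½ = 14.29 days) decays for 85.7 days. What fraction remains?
N/N₀ = (1/2)^(t/t½) = 0.01566 = 1.57%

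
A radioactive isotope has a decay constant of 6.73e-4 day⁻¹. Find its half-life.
t½ = ln(2)/λ = 1030 days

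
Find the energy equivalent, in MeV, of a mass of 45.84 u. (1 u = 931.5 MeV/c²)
E = mc² = 42700 MeV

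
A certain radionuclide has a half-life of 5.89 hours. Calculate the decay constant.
λ = ln(2)/t½ = 0.1177 hour⁻¹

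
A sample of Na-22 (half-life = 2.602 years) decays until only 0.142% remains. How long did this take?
t = t½ × log₂(N₀/N) = 24.61 years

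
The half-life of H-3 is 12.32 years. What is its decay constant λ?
λ = ln(2)/t½ = 0.05626 year⁻¹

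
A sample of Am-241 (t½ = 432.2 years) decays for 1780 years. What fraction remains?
N/N₀ = (1/2)^(t/t½) = 0.05757 = 5.76%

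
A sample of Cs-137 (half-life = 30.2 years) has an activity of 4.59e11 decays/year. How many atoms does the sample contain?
N = A/λ = 2e13 atoms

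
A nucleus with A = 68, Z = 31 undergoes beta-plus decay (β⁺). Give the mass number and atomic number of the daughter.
Daughter: A = 68, Z = 30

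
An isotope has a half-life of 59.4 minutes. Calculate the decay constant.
λ = ln(2)/t½ = 0.01167 minute⁻¹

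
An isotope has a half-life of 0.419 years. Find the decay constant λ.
λ = ln(2)/t½ = 1.654 year⁻¹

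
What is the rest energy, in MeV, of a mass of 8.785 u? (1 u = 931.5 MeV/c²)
E = mc² = 8183 MeV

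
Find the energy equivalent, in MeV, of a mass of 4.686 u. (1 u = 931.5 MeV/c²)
E = mc² = 4365 MeV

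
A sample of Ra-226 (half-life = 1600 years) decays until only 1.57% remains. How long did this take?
t = t½ × log₂(N₀/N) = 9589 years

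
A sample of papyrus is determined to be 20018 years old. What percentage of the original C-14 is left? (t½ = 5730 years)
N/N₀ = (1/2)^(t/t½) = 0.08878 = 8.88%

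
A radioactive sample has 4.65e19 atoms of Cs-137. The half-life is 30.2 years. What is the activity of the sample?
A = λN = 1.067e18 decays/year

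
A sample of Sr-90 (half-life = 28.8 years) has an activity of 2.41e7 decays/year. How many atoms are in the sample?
N = A/λ = 1.001e9 atoms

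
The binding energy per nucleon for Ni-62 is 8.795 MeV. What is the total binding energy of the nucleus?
B.E. = 8.795 × 62 = 545.3 MeV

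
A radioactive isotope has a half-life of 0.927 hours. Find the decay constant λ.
λ = ln(2)/t½ = 0.7477 hour⁻¹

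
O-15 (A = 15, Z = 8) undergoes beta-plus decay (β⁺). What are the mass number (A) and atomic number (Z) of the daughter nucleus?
Daughter: A = 15, Z = 7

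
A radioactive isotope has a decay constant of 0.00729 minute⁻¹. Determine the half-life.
t½ = ln(2)/λ = 95.08 minutes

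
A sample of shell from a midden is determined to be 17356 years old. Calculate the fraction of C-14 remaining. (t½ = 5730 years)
N/N₀ = (1/2)^(t/t½) = 0.1225 = 12.3%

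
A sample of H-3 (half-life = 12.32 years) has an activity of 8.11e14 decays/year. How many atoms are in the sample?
N = A/λ = 1.441e16 atoms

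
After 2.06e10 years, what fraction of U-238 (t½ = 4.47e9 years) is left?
N/N₀ = (1/2)^(t/t½) = 0.04099 = 4.1%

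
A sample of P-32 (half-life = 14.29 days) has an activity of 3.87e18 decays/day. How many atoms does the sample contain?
N = A/λ = 7.978e19 atoms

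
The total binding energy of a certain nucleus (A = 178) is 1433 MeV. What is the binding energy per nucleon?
B.E./A = 1433/178 = 8.051 MeV/nucleon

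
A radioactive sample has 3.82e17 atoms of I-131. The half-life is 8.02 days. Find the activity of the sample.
A = λN = 3.302e16 decays/day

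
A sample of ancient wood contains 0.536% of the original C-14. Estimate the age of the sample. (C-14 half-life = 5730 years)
Age = t½ × log₂(1/ratio) = 43220 years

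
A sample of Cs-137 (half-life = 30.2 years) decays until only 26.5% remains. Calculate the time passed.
t = t½ × log₂(N₀/N) = 57.86 years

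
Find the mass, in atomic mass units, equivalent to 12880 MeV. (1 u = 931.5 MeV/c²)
m = E/c² = 13.83 u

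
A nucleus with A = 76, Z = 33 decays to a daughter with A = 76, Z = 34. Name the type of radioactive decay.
ΔA = 0, ΔZ = +1 ⇒ beta-minus decay (β⁻)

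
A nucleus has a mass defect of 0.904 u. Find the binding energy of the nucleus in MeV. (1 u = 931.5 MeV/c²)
B.E. = Δm × 931.5 = 842.1 MeV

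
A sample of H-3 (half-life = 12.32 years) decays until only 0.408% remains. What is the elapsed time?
t = t½ × log₂(N₀/N) = 97.79 years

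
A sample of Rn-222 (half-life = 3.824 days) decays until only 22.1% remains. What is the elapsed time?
t = t½ × log₂(N₀/N) = 8.328 days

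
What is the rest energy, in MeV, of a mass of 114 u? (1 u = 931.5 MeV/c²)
E = mc² = 1.062e5 MeV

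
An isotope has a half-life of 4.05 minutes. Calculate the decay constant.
λ = ln(2)/t½ = 0.1711 minute⁻¹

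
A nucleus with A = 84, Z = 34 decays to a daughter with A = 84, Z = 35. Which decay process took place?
ΔA = 0, ΔZ = +1 ⇒ beta-minus decay (β⁻)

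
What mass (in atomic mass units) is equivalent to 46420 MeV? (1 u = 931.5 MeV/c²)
m = E/c² = 49.83 u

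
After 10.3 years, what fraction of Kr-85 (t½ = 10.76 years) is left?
N/N₀ = (1/2)^(t/t½) = 0.515 = 51.5%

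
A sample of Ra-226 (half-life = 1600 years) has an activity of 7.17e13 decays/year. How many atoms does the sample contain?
N = A/λ = 1.655e17 atoms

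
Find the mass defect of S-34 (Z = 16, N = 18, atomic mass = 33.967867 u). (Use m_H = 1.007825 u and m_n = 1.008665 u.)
Δm = Z·m_H + N·m_n − M = 0.3133 u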